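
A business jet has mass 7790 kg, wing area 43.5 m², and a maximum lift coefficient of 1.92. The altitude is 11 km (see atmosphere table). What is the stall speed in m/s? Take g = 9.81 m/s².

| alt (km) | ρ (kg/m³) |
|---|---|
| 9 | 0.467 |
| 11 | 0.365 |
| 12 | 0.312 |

V_stall = 70.8 m/s

At 11 km, from the table: ρ = 0.365 kg/m³.
Weight W = mg = 7790 × 9.81 = 76420 N.
From L = ½ρV²S·CL,max = W: V_stall = √(2W/(ρSCL,max)) = √(2·76420/(0.365·43.5·1.92))
V_stall = √5014 = 70.8 m/s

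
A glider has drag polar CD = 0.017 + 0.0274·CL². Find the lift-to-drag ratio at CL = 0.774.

L/D = 23.2

CD = 0.017 + 0.0274 × 0.774² = 0.03341
L/D = CL/CD = 0.774 / 0.03341 = 23.2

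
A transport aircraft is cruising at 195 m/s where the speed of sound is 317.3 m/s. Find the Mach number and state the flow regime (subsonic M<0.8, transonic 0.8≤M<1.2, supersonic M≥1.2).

M = v/a = 195 / 317.3 = 0.615
M = 0.615 → subsonic.

M = 0.615 (subsonic)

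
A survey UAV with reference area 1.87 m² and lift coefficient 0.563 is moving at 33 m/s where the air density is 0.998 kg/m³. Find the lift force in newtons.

L = ½ρv²S·CL = ½ × 0.998 × 33² × 1.87 × 0.563 = 572 N

L = 572 N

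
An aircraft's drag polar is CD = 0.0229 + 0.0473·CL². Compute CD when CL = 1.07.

CD = 0.0229 + 0.0473 × 1.07² = 0.0229 + 0.05415 = 0.0771

CD = 0.0771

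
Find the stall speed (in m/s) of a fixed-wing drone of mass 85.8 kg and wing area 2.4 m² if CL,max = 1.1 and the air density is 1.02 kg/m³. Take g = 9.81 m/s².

At stall, lift equals weight: L = W = m·g = 85.8 × 9.81 = 841.7 N.
From L = ½ρV²S·CL,max = W: V_stall = √(2W/(ρSCL,max)) = √(2·841.7/(1.02·2.4·1.1))
V_stall = √625.1 = 25 m/s

V_stall = 25 m/s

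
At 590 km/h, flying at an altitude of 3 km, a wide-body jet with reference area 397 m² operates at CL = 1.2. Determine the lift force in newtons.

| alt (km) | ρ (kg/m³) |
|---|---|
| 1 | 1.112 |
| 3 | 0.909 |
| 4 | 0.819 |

At 3 km, from the table: ρ = 0.909 kg/m³.
Convert speed: v = 590 km/h ÷ 3.6 = 163.9 m/s.
L = ½ρv²S·CL = ½ × 0.909 × 163.9² × 397 × 1.2 = 5.82×10^6 N ≈ 5820 kN

L = 5.82×10^6 N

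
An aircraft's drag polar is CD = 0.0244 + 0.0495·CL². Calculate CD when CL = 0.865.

CD = 0.0614

CD = 0.0244 + 0.0495 × 0.865² = 0.0244 + 0.03704 = 0.0614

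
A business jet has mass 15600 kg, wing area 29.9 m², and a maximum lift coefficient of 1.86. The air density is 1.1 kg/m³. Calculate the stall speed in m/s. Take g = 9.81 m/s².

Stall occurs when L = W at CL,max. W = mg = 15600 × 9.81 = 1.53×10^5 N.
From L = ½ρV²S·CL,max = W: V_stall = √(2W/(ρSCL,max)) = √(2·1.53×10^5/(1.1·29.9·1.86))
V_stall = √5003 = 70.7 m/s

V_stall = 70.7 m/s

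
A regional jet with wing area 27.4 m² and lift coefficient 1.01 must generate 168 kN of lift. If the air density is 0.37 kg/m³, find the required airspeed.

v = 181 m/s

L = ½ρv²S·CL ⇒ v = √(2L/(ρ·S·CL))
v = √(2 × 1.68×10^5 / (0.37 × 27.4 × 1.01)) = √32810 = 181 m/s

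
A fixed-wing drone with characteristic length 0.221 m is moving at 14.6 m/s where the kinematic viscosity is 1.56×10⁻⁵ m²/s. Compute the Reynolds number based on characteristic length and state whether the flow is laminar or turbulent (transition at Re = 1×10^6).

Re = 2.07×10^5 (laminar)

Re = v·c/ν = 14.6 × 0.221 / (1.56×10⁻⁵) = 2.07×10^5
Since 2.07×10^5 < 1×10^6, the flow is laminar.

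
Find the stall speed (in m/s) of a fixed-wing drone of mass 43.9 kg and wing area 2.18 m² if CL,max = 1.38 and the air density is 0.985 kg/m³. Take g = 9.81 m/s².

Stall occurs when L = W at CL,max. W = mg = 43.9 × 9.81 = 430.7 N.
From L = ½ρV²S·CL,max = W: V_stall = √(2W/(ρSCL,max)) = √(2·430.7/(0.985·2.18·1.38))
V_stall = √290.7 = 17 m/s

V_stall = 17 m/s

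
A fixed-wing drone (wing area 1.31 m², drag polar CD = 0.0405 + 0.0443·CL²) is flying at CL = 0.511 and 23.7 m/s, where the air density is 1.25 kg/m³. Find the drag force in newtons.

CD = 0.0405 + 0.0443 × 0.511² = 0.05207
D = ½ρv²S·CD = ½ × 1.25 × 23.7² × 1.31 × 0.05207 = 23.9 N

D = 23.9 N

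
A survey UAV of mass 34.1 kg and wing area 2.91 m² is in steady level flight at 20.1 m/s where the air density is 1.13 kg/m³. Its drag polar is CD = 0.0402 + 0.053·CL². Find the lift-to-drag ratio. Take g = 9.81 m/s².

In steady level flight, lift balances weight: W = mg = 34.1 × 9.81 = 334.52 N.
Dynamic pressure q = 0.5 × 1.13 × 20.1² = 228.3 Pa.
Required CL = L/(qS) = 334.52/(228.3·2.91) = 0.5036.
CD = 0.0402 + 0.053 × 0.5036² = 0.05364.
L/D = CL/CD = 0.5036 / 0.05364 = 9.39

L/D = 9.39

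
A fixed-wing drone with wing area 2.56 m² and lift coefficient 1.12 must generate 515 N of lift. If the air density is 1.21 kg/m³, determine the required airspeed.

L = ½ρv²S·CL ⇒ v = √(2L/(ρ·S·CL))
v = √(2 × 515 / (1.21 × 2.56 × 1.12)) = √296.9 = 17.2 m/s

v = 17.2 m/s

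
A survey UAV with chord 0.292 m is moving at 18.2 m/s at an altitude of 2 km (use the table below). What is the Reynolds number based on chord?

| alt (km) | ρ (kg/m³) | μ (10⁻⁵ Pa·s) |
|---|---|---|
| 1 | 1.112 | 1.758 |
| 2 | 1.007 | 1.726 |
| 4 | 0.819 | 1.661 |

Re = 3.1×10^5

At 2 km, from the table: ρ = 1.007 kg/m³, μ = 1.726×10⁻⁵ Pa·s.
Re = ρ·v·c/μ = 1.007 × 18.2 × 0.292 / (1.726×10⁻⁵) = 3.1×10^5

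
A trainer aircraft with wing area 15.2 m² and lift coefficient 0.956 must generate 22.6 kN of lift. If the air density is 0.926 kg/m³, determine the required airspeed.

L = ½ρv²S·CL ⇒ v = √(2L/(ρ·S·CL))
v = √(2 × 22600 / (0.926 × 15.2 × 0.956)) = √3359 = 58 m/s

v = 58 m/s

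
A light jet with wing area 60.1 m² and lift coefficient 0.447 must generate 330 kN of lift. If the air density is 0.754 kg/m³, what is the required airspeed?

L = ½ρv²S·CL ⇒ v = √(2L/(ρ·S·CL))
v = √(2 × 3.3×10^5 / (0.754 × 60.1 × 0.447)) = √32580 = 181 m/s

v = 181 m/s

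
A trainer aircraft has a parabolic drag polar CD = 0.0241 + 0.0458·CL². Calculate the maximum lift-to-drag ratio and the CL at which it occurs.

For CD = CD0 + K·CL², (L/D)max occurs at CL* = √(CD0/K) and equals 1/(2√(K·CD0)).
(L/D)max = 1/(2√(0.0458 × 0.0241)) = 1/(2 × 0.03322) = 15
CL* = √(0.0241/0.0458) = 0.725

(L/D)max = 15, at CL = 0.725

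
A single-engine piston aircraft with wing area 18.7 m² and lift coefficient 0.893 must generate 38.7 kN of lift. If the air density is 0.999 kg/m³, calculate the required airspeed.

L = ½ρv²S·CL ⇒ v = √(2L/(ρ·S·CL))
v = √(2 × 38700 / (0.999 × 18.7 × 0.893)) = √4640 = 68.1 m/s

v = 68.1 m/s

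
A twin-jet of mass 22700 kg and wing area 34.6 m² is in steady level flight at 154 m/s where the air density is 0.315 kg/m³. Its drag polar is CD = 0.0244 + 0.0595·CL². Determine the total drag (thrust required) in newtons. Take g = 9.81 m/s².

D = 26000 N

In steady level flight, lift balances weight: W = mg = 22700 × 9.81 = 2.2269×10^5 N.
q = ½ρv² = ½ × 0.315 × 154² = 3735 Pa.
Required CL = L/(qS) = 2.2269×10^5/(3735·34.6) = 1.723.
CD = 0.0244 + 0.0595 × 1.723² = 0.201.
D = q·S·CD = 3735 × 34.6 × 0.201 = 25980 N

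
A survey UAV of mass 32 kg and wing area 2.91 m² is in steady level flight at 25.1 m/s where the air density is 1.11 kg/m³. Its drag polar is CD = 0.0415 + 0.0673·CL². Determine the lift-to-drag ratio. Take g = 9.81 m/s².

L/D = 6.44

Level flight ⇒ L = W = m·g = 32 × 9.81 = 313.92 N.
q = ½ρv² = ½ × 1.11 × 25.1² = 349.7 Pa.
Required CL = L/(qS) = 313.92/(349.7·2.91) = 0.3085.
CD = 0.0415 + 0.0673 × 0.3085² = 0.04791.
L/D = CL/CD = 0.3085 / 0.04791 = 6.44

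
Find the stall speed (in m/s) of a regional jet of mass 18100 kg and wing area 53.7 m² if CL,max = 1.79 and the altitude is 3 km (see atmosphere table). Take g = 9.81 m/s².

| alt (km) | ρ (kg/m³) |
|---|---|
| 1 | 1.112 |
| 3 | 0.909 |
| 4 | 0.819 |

At 3 km, from the table: ρ = 0.909 kg/m³.
At stall, lift equals weight: L = W = m·g = 18100 × 9.81 = 1.776×10^5 N.
V_stall = √(2W/(ρ·S·CL,max)) = √(2 × 1.776×10^5 / (0.909 × 53.7 × 1.79))
V_stall = √4064 = 63.8 m/s

V_stall = 63.8 m/s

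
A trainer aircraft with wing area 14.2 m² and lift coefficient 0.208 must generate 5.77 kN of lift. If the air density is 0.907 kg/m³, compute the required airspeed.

L = ½ρv²S·CL ⇒ v = √(2L/(ρ·S·CL))
v = √(2 × 5770 / (0.907 × 14.2 × 0.208)) = √4308 = 65.6 m/s

v = 65.6 m/s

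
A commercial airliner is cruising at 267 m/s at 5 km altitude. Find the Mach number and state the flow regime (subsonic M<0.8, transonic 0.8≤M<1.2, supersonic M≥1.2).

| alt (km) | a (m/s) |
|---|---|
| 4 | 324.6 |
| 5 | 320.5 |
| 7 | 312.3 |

M = 0.833 (transonic)

At 5 km, from the table: a = 320.5 m/s.
M = v/a = 267 / 320.5 = 0.833
M = 0.833 → transonic.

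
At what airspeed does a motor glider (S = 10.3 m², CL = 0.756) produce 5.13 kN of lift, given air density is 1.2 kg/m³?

L = ½ρv²S·CL ⇒ v = √(2L/(ρ·S·CL))
v = √(2 × 5130 / (1.2 × 10.3 × 0.756)) = √1098 = 33.1 m/s

v = 33.1 m/s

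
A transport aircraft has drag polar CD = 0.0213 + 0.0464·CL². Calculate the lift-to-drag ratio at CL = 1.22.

CD = 0.0213 + 0.0464 × 1.22² = 0.09036
L/D = CL/CD = 1.22 / 0.09036 = 13.5

L/D = 13.5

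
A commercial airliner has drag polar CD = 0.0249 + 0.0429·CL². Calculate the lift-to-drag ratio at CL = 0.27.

L/D = 9.63

CD = 0.0249 + 0.0429 × 0.27² = 0.02803
L/D = CL/CD = 0.27 / 0.02803 = 9.63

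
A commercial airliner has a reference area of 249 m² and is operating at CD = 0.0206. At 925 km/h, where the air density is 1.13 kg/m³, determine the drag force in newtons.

D = 1.91×10^5 N

Convert speed: v = 925 km/h ÷ 3.6 = 256.9 m/s.
D = ½ρv²S·CD = ½ × 1.13 × 256.9² × 249 × 0.0206 = 1.91×10^5 N ≈ 191 kN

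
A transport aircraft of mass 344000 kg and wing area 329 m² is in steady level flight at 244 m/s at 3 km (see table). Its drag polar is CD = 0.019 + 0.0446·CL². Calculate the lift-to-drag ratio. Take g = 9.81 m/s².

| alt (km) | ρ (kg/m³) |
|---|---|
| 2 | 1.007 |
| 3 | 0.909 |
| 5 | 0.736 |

At 3 km, from the table: ρ = 0.909 kg/m³.
Level flight ⇒ L = W = m·g = 344000 × 9.81 = 3.3746×10^6 N.
Dynamic pressure q = 0.5 × 0.909 × 244² = 27060 Pa.
CL = W/(q·S) = 3.3746×10^6 / (27060 × 329) = 0.3791.
CD = 0.019 + 0.0446 × 0.3791² = 0.02541.
L/D = CL/CD = 0.3791 / 0.02541 = 14.9

L/D = 14.9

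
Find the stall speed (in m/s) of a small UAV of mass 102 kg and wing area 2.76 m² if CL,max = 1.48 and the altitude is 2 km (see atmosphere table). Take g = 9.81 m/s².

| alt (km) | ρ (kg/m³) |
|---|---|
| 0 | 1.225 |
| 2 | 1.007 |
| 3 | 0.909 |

At 2 km, from the table: ρ = 1.007 kg/m³.
Stall occurs when L = W at CL,max. W = mg = 102 × 9.81 = 1001 N.
V_stall = √(2W/(ρ·S·CL,max)) = √(2 × 1001 / (1.007 × 2.76 × 1.48))
V_stall = √486.5 = 22.1 m/s

V_stall = 22.1 m/s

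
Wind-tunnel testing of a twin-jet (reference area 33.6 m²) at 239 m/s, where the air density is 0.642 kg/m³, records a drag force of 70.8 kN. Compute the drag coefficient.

From D = ½ρv²S·CD, rearranging gives CD = 2D/(ρv²S).
CD = 2 × 70800 / (0.642 × 239² × 33.6) = 0.115

CD = 0.115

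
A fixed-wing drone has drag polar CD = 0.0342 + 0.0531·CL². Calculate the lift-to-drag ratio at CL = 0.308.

L/D = 7.85

CD = 0.0342 + 0.0531 × 0.308² = 0.03924
L/D = CL/CD = 0.308 / 0.03924 = 7.85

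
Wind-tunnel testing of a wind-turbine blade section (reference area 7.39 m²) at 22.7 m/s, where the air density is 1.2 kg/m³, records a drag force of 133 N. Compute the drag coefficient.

From D = ½ρv²S·CD, rearranging gives CD = 2D/(ρv²S).
CD = 2 × 133 / (1.2 × 22.7² × 7.39) = 0.0582

CD = 0.0582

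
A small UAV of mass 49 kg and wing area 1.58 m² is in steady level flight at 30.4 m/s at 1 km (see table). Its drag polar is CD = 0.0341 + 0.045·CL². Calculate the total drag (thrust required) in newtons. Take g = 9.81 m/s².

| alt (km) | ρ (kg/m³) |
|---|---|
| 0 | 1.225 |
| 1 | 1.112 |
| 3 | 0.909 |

D = 40.5 N

At 1 km, from the table: ρ = 1.112 kg/m³.
Weight W = mg = 49 × 9.81 = 480.69 N; in level flight L = W.
Dynamic pressure q = 0.5 × 1.112 × 30.4² = 513.8 Pa.
Required CL = L/(qS) = 480.69/(513.8·1.58) = 0.5921.
CD = 0.0341 + 0.045 × 0.5921² = 0.04988.
D = q·S·CD = 513.8 × 1.58 × 0.04988 = 40.49 N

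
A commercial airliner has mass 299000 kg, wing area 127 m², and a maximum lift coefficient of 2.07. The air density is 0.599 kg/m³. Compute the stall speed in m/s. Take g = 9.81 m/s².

At stall, lift equals weight: L = W = m·g = 299000 × 9.81 = 2.933×10^6 N.
From L = ½ρV²S·CL,max = W: V_stall = √(2W/(ρSCL,max)) = √(2·2.933×10^6/(0.599·127·2.07))
V_stall = √37250 = 193 m/s

V_stall = 193 m/s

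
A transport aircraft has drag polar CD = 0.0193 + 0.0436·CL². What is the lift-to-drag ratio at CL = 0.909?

L/D = 16.4

CD = 0.0193 + 0.0436 × 0.909² = 0.05533
L/D = CL/CD = 0.909 / 0.05533 = 16.4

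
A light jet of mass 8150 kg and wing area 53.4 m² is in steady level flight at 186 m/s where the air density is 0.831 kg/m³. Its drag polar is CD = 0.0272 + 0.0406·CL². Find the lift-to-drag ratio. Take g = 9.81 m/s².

L/D = 3.77

Level flight ⇒ L = W = m·g = 8150 × 9.81 = 79952 N.
Dynamic pressure q = 0.5 × 0.831 × 186² = 14370 Pa.
CL = 2W/(ρv²S) = 2×79952/(0.831×186²×53.4) = 0.1042.
CD = 0.0272 + 0.0406 × 0.1042² = 0.02764.
L/D = CL/CD = 0.1042 / 0.02764 = 3.77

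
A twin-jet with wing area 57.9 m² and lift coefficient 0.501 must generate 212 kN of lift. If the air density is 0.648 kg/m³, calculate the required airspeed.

v = 150 m/s

L = ½ρv²S·CL ⇒ v = √(2L/(ρ·S·CL))
v = √(2 × 2.12×10^5 / (0.648 × 57.9 × 0.501)) = √22560 = 150 m/s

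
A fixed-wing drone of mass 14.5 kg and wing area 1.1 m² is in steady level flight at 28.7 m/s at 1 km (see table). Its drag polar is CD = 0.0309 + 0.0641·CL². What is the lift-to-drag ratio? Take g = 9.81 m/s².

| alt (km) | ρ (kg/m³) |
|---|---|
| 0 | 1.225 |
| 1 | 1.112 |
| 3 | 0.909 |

At 1 km, from the table: ρ = 1.112 kg/m³.
Weight W = mg = 14.5 × 9.81 = 142.25 N; in level flight L = W.
Dynamic pressure q = 0.5 × 1.112 × 28.7² = 458 Pa.
Required CL = L/(qS) = 142.25/(458·1.1) = 0.2824.
CD = 0.0309 + 0.0641 × 0.2824² = 0.03601.
L/D = CL/CD = 0.2824 / 0.03601 = 7.84

L/D = 7.84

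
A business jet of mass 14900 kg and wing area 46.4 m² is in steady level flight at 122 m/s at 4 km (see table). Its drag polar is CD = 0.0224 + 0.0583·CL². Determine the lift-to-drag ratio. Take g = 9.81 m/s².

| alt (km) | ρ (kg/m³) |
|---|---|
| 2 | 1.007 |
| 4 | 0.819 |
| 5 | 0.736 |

At 4 km, from the table: ρ = 0.819 kg/m³.
Level flight ⇒ L = W = m·g = 14900 × 9.81 = 1.4617×10^5 N.
q = ½ρv² = ½ × 0.819 × 122² = 6095 Pa.
CL = W/(q·S) = 1.4617×10^5 / (6095 × 46.4) = 0.5168.
CD = 0.0224 + 0.0583 × 0.5168² = 0.03797.
L/D = CL/CD = 0.5168 / 0.03797 = 13.6

L/D = 13.6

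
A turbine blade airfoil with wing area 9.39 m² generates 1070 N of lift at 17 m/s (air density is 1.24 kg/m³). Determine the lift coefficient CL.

From L = ½ρv²S·CL, rearranging gives CL = 2L/(ρv²S).
CL = 2 × 1070 / (1.24 × 17² × 9.39) = 0.636

CL = 0.636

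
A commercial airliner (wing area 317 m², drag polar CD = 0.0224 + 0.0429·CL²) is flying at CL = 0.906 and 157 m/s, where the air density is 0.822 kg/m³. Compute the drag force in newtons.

CD = 0.0224 + 0.0429 × 0.906² = 0.05761
D = ½ρv²S·CD = ½ × 0.822 × 157² × 317 × 0.05761 = 1.85×10^5 N

D = 1.85×10^5 N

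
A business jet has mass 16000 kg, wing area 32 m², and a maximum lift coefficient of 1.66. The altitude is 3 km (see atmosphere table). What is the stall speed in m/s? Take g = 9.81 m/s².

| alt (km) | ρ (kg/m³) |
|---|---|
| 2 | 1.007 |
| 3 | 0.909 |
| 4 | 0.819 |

V_stall = 80.6 m/s

At 3 km, from the table: ρ = 0.909 kg/m³.
At stall, lift equals weight: L = W = m·g = 16000 × 9.81 = 1.57×10^5 N.
From L = ½ρV²S·CL,max = W: V_stall = √(2W/(ρSCL,max)) = √(2·1.57×10^5/(0.909·32·1.66))
V_stall = √6501 = 80.6 m/s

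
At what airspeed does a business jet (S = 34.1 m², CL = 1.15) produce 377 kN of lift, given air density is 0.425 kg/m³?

v = 213 m/s

L = ½ρv²S·CL ⇒ v = √(2L/(ρ·S·CL))
v = √(2 × 3.77×10^5 / (0.425 × 34.1 × 1.15)) = √45240 = 213 m/s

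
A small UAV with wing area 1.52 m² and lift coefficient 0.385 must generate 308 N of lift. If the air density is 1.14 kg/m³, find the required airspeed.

L = ½ρv²S·CL ⇒ v = √(2L/(ρ·S·CL))
v = √(2 × 308 / (1.14 × 1.52 × 0.385)) = √923.4 = 30.4 m/s

v = 30.4 m/s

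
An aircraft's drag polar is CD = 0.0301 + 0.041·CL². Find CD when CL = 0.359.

CD = 0.0301 + 0.041 × 0.359² = 0.0301 + 0.005284 = 0.0354

CD = 0.0354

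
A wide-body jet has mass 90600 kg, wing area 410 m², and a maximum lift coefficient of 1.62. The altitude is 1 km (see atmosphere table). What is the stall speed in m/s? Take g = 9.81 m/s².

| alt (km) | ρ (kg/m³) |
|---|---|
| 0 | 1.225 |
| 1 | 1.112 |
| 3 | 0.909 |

V_stall = 49.1 m/s

At 1 km, from the table: ρ = 1.112 kg/m³.
At stall, lift equals weight: L = W = m·g = 90600 × 9.81 = 8.888×10^5 N.
V_stall = √(2W/(ρ·S·CL,max)) = √(2 × 8.888×10^5 / (1.112 × 410 × 1.62))
V_stall = √2407 = 49.1 m/s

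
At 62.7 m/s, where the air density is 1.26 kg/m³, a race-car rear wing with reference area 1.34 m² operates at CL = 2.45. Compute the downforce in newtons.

Dynamic pressure q = ½ρv² = ½ × 1.26 × 62.7² = 2477 Pa.
L = q·S·CL = 2477 × 1.34 × 2.45 = 8130 N ≈ 8.13 kN

L = 8130 N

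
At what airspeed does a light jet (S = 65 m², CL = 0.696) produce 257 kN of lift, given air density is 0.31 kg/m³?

v = 191 m/s

L = ½ρv²S·CL ⇒ v = √(2L/(ρ·S·CL))
v = √(2 × 2.57×10^5 / (0.31 × 65 × 0.696)) = √36650 = 191 m/s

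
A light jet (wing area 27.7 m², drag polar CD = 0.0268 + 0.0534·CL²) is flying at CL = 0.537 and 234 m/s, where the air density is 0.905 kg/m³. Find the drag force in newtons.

CD = 0.0268 + 0.0534 × 0.537² = 0.0422
D = ½ρv²S·CD = ½ × 0.905 × 234² × 27.7 × 0.0422 = 29000 N

D = 29000 N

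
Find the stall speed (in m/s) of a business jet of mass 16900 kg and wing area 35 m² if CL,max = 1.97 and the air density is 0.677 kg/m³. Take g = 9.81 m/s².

Stall occurs when L = W at CL,max. W = mg = 16900 × 9.81 = 1.658×10^5 N.
V_stall = √(2W/(ρ·S·CL,max)) = √(2 × 1.658×10^5 / (0.677 × 35 × 1.97))
V_stall = √7103 = 84.3 m/s

V_stall = 84.3 m/s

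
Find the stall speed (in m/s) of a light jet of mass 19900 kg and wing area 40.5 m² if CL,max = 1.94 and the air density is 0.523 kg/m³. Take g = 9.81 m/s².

At stall, lift equals weight: L = W = m·g = 19900 × 9.81 = 1.952×10^5 N.
From L = ½ρV²S·CL,max = W: V_stall = √(2W/(ρSCL,max)) = √(2·1.952×10^5/(0.523·40.5·1.94))
V_stall = √9502 = 97.5 m/s

V_stall = 97.5 m/s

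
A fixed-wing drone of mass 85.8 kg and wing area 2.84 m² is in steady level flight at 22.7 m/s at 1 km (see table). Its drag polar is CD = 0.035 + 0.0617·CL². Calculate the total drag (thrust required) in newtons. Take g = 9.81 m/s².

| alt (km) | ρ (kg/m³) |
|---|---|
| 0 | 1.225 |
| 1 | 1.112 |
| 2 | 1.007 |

At 1 km, from the table: ρ = 1.112 kg/m³.
In steady level flight, lift balances weight: W = mg = 85.8 × 9.81 = 841.7 N.
q = ½ρv² = ½ × 1.112 × 22.7² = 286.5 Pa.
CL = 2W/(ρv²S) = 2×841.7/(1.112×22.7²×2.84) = 1.034.
CD = 0.035 + 0.0617 × 1.034² = 0.101.
D = q·S·CD = 286.5 × 2.84 × 0.101 = 82.2 N

D = 82.2 N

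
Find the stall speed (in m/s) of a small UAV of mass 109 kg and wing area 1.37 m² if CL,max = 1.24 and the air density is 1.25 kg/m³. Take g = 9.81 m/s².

Stall occurs when L = W at CL,max. W = mg = 109 × 9.81 = 1069 N.
From L = ½ρV²S·CL,max = W: V_stall = √(2W/(ρSCL,max)) = √(2·1069/(1.25·1.37·1.24))
V_stall = √1007 = 31.7 m/s

V_stall = 31.7 m/s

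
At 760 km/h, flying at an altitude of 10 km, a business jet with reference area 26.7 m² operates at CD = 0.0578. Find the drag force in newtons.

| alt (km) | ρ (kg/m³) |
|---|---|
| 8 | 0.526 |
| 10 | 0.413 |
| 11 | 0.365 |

At 10 km, from the table: ρ = 0.413 kg/m³.
Convert speed: v = 760 km/h ÷ 3.6 = 211.1 m/s.
D = ½ρv²S·CD = ½ × 0.413 × 211.1² × 26.7 × 0.0578 = 14200 N ≈ 14.2 kN

D = 14200 N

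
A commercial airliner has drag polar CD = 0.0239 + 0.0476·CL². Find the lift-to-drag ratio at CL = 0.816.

L/D = 14.7

CD = 0.0239 + 0.0476 × 0.816² = 0.05559
L/D = CL/CD = 0.816 / 0.05559 = 14.7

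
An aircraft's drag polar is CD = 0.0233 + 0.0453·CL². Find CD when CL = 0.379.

CD = 0.0233 + 0.0453 × 0.379² = 0.0233 + 0.006507 = 0.0298

CD = 0.0298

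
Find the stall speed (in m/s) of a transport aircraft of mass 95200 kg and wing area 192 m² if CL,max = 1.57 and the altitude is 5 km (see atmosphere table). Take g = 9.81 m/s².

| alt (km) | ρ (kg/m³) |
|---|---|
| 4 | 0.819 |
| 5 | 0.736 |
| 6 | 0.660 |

At 5 km, from the table: ρ = 0.736 kg/m³.
Stall occurs when L = W at CL,max. W = mg = 95200 × 9.81 = 9.339×10^5 N.
V_stall = √(2W/(ρ·S·CL,max)) = √(2 × 9.339×10^5 / (0.736 × 192 × 1.57))
V_stall = √8419 = 91.8 m/s

V_stall = 91.8 m/s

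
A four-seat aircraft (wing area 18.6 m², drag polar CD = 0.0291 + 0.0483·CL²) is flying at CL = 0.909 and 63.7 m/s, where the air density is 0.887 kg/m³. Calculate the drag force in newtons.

D = 2310 N

CD = 0.0291 + 0.0483 × 0.909² = 0.06901
D = ½ρv²S·CD = ½ × 0.887 × 63.7² × 18.6 × 0.06901 = 2310 N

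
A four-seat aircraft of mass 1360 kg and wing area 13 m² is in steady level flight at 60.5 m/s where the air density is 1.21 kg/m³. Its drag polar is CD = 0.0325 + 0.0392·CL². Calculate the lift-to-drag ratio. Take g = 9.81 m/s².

In steady level flight, lift balances weight: W = mg = 1360 × 9.81 = 13342 N.
q = ½ρv² = ½ × 1.21 × 60.5² = 2214 Pa.
CL = 2W/(ρv²S) = 2×13342/(1.21×60.5²×13) = 0.4634.
CD = 0.0325 + 0.0392 × 0.4634² = 0.04092.
L/D = CL/CD = 0.4634 / 0.04092 = 11.3

L/D = 11.3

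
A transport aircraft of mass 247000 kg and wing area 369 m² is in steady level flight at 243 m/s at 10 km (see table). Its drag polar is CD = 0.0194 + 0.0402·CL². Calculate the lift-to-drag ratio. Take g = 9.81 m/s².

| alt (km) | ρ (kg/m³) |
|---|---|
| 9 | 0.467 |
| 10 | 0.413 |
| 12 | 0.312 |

At 10 km, from the table: ρ = 0.413 kg/m³.
Weight W = mg = 247000 × 9.81 = 2.4231×10^6 N; in level flight L = W.
q = ½ρv² = ½ × 0.413 × 243² = 12190 Pa.
CL = W/(q·S) = 2.4231×10^6 / (12190 × 369) = 0.5385.
CD = 0.0194 + 0.0402 × 0.5385² = 0.03106.
L/D = CL/CD = 0.5385 / 0.03106 = 17.3

L/D = 17.3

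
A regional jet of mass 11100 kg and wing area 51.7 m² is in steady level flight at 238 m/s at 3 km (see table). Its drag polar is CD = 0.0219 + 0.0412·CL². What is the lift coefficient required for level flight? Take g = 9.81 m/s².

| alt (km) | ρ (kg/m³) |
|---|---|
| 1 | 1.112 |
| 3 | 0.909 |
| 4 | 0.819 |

CL = 0.0818

At 3 km, from the table: ρ = 0.909 kg/m³.
Level flight ⇒ L = W = m·g = 11100 × 9.81 = 1.0889×10^5 N.
Dynamic pressure q = 0.5 × 0.909 × 238² = 25740 Pa.
CL = W/(q·S) = 1.0889×10^5 / (25740 × 51.7) = 0.08181.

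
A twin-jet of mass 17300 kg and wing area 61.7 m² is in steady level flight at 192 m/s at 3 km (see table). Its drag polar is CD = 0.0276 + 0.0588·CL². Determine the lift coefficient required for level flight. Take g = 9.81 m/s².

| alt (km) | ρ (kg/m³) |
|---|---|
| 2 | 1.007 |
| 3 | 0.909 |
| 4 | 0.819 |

CL = 0.164

At 3 km, from the table: ρ = 0.909 kg/m³.
Weight W = mg = 17300 × 9.81 = 1.6971×10^5 N; in level flight L = W.
Dynamic pressure q = 0.5 × 0.909 × 192² = 16750 Pa.
CL = 2W/(ρv²S) = 2×1.6971×10^5/(0.909×192²×61.7) = 0.1642.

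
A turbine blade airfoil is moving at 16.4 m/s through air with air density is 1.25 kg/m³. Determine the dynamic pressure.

q = ½ρv² = ½ × 1.25 × 16.4² = 168 Pa

q = 168 Pa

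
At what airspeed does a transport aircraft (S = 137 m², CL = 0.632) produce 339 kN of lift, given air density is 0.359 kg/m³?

L = ½ρv²S·CL ⇒ v = √(2L/(ρ·S·CL))
v = √(2 × 3.39×10^5 / (0.359 × 137 × 0.632)) = √21810 = 148 m/s

v = 148 m/s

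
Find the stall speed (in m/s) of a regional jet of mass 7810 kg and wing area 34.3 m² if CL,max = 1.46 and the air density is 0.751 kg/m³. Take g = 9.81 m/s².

V_stall = 63.8 m/s

At stall, lift equals weight: L = W = m·g = 7810 × 9.81 = 76620 N.
From L = ½ρV²S·CL,max = W: V_stall = √(2W/(ρSCL,max)) = √(2·76620/(0.751·34.3·1.46))
V_stall = √4074 = 63.8 m/s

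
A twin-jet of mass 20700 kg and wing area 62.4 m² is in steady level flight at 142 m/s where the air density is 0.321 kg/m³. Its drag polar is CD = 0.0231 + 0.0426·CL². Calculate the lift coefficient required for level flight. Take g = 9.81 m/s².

CL = 1.01

Weight W = mg = 20700 × 9.81 = 2.0307×10^5 N; in level flight L = W.
q = ½ρv² = ½ × 0.321 × 142² = 3236 Pa.
Required CL = L/(qS) = 2.0307×10^5/(3236·62.4) = 1.006.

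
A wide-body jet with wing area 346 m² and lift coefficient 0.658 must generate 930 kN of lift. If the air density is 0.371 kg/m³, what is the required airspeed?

L = ½ρv²S·CL ⇒ v = √(2L/(ρ·S·CL))
v = √(2 × 9.3×10^5 / (0.371 × 346 × 0.658)) = √22020 = 148 m/s

v = 148 m/s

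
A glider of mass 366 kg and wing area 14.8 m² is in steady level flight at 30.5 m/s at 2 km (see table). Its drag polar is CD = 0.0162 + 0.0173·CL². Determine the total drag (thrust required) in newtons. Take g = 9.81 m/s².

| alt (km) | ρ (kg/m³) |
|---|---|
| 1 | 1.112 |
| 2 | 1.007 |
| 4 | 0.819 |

At 2 km, from the table: ρ = 1.007 kg/m³.
Weight W = mg = 366 × 9.81 = 3590.5 N; in level flight L = W.
Dynamic pressure q = 0.5 × 1.007 × 30.5² = 468.4 Pa.
CL = W/(q·S) = 3590.5 / (468.4 × 14.8) = 0.518.
CD = 0.0162 + 0.0173 × 0.518² = 0.02084.
D = q·S·CD = 468.4 × 14.8 × 0.02084 = 144.5 N

D = 144 N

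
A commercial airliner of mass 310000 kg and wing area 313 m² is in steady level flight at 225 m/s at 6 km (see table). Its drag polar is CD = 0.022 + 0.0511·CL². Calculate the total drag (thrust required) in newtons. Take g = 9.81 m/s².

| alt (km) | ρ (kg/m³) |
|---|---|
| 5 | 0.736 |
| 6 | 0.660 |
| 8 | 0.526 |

D = 2.05×10^5 N

At 6 km, from the table: ρ = 0.660 kg/m³.
In steady level flight, lift balances weight: W = mg = 310000 × 9.81 = 3.0411×10^6 N.
Dynamic pressure q = 0.5 × 0.66 × 225² = 16710 Pa.
Required CL = L/(qS) = 3.0411×10^6/(16710·313) = 0.5816.
CD = 0.022 + 0.0511 × 0.5816² = 0.03928.
D = q·S·CD = 16710 × 313 × 0.03928 = 2.054×10^5 N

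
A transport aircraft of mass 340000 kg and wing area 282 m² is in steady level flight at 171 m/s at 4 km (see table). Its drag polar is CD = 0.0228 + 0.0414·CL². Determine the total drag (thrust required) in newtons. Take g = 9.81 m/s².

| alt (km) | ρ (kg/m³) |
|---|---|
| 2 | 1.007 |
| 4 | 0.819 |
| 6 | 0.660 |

D = 2.13×10^5 N

At 4 km, from the table: ρ = 0.819 kg/m³.
Weight W = mg = 340000 × 9.81 = 3.3354×10^6 N; in level flight L = W.
Dynamic pressure q = 0.5 × 0.819 × 171² = 11970 Pa.
Required CL = L/(qS) = 3.3354×10^6/(11970·282) = 0.9878.
CD = 0.0228 + 0.0414 × 0.9878² = 0.06319.
D = q·S·CD = 11970 × 282 × 0.06319 = 2.134×10^5 N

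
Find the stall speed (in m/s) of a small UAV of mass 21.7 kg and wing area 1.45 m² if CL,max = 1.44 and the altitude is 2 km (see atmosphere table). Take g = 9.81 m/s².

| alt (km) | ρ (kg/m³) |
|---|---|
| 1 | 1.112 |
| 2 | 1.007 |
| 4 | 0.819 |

At 2 km, from the table: ρ = 1.007 kg/m³.
Stall occurs when L = W at CL,max. W = mg = 21.7 × 9.81 = 212.9 N.
V_stall = √(2W/(ρ·S·CL,max)) = √(2 × 212.9 / (1.007 × 1.45 × 1.44))
V_stall = √202.5 = 14.2 m/s

V_stall = 14.2 m/s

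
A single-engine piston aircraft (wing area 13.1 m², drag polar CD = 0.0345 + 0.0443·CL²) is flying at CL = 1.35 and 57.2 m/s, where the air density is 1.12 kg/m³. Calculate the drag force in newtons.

D = 2770 N

CD = 0.0345 + 0.0443 × 1.35² = 0.1152
D = ½ρv²S·CD = ½ × 1.12 × 57.2² × 13.1 × 0.1152 = 2770 N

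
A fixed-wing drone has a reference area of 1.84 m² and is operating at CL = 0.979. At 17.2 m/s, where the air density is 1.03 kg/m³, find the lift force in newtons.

L = 274 N

L = ½ρv²S·CL = ½ × 1.03 × 17.2² × 1.84 × 0.979 = 274 N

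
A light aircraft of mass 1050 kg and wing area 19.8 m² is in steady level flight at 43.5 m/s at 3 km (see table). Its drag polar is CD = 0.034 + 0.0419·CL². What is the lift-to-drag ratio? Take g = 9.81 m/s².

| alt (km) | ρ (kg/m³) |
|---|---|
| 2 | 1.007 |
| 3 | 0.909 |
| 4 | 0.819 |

L/D = 12.3

At 3 km, from the table: ρ = 0.909 kg/m³.
Level flight ⇒ L = W = m·g = 1050 × 9.81 = 10300 N.
q = ½ρv² = ½ × 0.909 × 43.5² = 860 Pa.
CL = W/(q·S) = 10300 / (860 × 19.8) = 0.6049.
CD = 0.034 + 0.0419 × 0.6049² = 0.04933.
L/D = CL/CD = 0.6049 / 0.04933 = 12.3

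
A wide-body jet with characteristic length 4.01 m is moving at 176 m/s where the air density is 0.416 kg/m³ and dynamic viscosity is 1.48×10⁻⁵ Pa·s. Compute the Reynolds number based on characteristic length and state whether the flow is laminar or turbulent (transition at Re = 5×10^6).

Re = 1.98×10^7 (turbulent)

Re = ρ·v·c/μ = 0.416 × 176 × 4.01 / (1.48×10⁻⁵) = 1.98×10^7
Since 1.98×10^7 > 5×10^6, the flow is turbulent.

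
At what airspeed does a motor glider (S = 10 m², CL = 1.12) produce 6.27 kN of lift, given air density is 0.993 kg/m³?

L = ½ρv²S·CL ⇒ v = √(2L/(ρ·S·CL))
v = √(2 × 6270 / (0.993 × 10 × 1.12)) = √1128 = 33.6 m/s

v = 33.6 m/s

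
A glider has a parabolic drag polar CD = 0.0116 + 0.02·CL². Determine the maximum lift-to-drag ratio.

(L/D)max = 32.8

For CD = CD0 + K·CL², (L/D)max occurs at CL* = √(CD0/K) and equals 1/(2√(K·CD0)).
(L/D)max = 1/(2√(0.02 × 0.0116)) = 1/(2 × 0.01523) = 32.8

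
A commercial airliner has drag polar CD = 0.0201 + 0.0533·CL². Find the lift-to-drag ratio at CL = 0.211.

L/D = 9.39

CD = 0.0201 + 0.0533 × 0.211² = 0.02247
L/D = CL/CD = 0.211 / 0.02247 = 9.39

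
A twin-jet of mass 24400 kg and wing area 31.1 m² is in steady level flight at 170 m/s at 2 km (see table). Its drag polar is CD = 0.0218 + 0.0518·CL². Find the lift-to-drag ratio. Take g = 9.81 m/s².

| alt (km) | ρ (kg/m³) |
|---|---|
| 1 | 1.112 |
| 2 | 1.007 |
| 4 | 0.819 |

At 2 km, from the table: ρ = 1.007 kg/m³.
Level flight ⇒ L = W = m·g = 24400 × 9.81 = 2.3936×10^5 N.
Dynamic pressure q = 0.5 × 1.007 × 170² = 14550 Pa.
CL = 2W/(ρv²S) = 2×2.3936×10^5/(1.007×170²×31.1) = 0.5289.
CD = 0.0218 + 0.0518 × 0.5289² = 0.03629.
L/D = CL/CD = 0.5289 / 0.03629 = 14.6

L/D = 14.6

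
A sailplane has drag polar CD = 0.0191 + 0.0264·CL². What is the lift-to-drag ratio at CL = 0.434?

L/D = 18

CD = 0.0191 + 0.0264 × 0.434² = 0.02407
L/D = CL/CD = 0.434 / 0.02407 = 18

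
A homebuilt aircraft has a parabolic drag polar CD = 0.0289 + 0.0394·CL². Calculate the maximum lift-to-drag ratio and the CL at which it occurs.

For CD = CD0 + K·CL², (L/D)max occurs at CL* = √(CD0/K) and equals 1/(2√(K·CD0)).
(L/D)max = 1/(2√(0.0394 × 0.0289)) = 1/(2 × 0.03374) = 14.8
CL* = √(0.0289/0.0394) = 0.856

(L/D)max = 14.8, at CL = 0.856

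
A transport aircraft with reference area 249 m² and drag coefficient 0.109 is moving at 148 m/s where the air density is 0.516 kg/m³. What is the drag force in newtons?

D = 1.53×10^5 N

Dynamic pressure q = ½ρv² = ½ × 0.516 × 148² = 5651 Pa.
D = q·S·CD = 5651 × 249 × 0.109 = 1.53×10^5 N ≈ 153 kN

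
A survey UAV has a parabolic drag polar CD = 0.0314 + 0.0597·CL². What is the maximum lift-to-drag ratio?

For CD = CD0 + K·CL², (L/D)max occurs at CL* = √(CD0/K) and equals 1/(2√(K·CD0)).
(L/D)max = 1/(2√(0.0597 × 0.0314)) = 1/(2 × 0.0433) = 11.5

(L/D)max = 11.5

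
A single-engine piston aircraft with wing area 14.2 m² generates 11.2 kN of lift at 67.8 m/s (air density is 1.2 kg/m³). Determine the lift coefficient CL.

From L = ½ρv²S·CL, rearranging gives CL = 2L/(ρv²S).
CL = 2 × 11200 / (1.2 × 67.8² × 14.2) = 0.286

CL = 0.286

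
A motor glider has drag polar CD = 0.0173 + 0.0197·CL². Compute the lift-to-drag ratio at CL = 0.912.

CD = 0.0173 + 0.0197 × 0.912² = 0.03369
L/D = CL/CD = 0.912 / 0.03369 = 27.1

L/D = 27.1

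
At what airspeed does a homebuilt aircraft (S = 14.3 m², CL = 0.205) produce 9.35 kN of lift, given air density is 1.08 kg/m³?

v = 76.9 m/s

L = ½ρv²S·CL ⇒ v = √(2L/(ρ·S·CL))
v = √(2 × 9350 / (1.08 × 14.3 × 0.205)) = √5906 = 76.9 m/s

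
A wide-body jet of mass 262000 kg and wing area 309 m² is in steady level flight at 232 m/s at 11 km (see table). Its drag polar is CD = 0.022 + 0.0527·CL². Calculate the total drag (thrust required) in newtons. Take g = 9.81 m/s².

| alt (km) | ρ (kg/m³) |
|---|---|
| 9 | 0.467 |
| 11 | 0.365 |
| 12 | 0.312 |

At 11 km, from the table: ρ = 0.365 kg/m³.
Level flight ⇒ L = W = m·g = 262000 × 9.81 = 2.5702×10^6 N.
Dynamic pressure q = 0.5 × 0.365 × 232² = 9823 Pa.
CL = W/(q·S) = 2.5702×10^6 / (9823 × 309) = 0.8468.
CD = 0.022 + 0.0527 × 0.8468² = 0.05979.
D = q·S·CD = 9823 × 309 × 0.05979 = 1.815×10^5 N

D = 1.81×10^5 N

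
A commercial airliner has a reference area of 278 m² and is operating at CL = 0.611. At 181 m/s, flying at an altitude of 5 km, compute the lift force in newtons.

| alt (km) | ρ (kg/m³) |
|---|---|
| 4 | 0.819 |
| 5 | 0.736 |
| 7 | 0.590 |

At 5 km, from the table: ρ = 0.736 kg/m³.
Dynamic pressure q = ½ρv² = ½ × 0.736 × 181² = 12060 Pa.
L = q·S·CL = 12060 × 278 × 0.611 = 2.05×10^6 N ≈ 2050 kN

L = 2.05×10^6 N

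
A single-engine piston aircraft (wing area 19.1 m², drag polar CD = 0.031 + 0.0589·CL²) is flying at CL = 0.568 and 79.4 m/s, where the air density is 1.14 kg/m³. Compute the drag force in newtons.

D = 3430 N

CD = 0.031 + 0.0589 × 0.568² = 0.05
D = ½ρv²S·CD = ½ × 1.14 × 79.4² × 19.1 × 0.05 = 3430 N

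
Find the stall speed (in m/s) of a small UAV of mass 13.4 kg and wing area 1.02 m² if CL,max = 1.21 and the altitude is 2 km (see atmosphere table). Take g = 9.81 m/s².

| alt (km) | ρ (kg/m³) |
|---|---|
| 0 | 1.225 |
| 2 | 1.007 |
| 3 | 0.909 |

V_stall = 14.5 m/s

At 2 km, from the table: ρ = 1.007 kg/m³.
At stall, lift equals weight: L = W = m·g = 13.4 × 9.81 = 131.5 N.
From L = ½ρV²S·CL,max = W: V_stall = √(2W/(ρSCL,max)) = √(2·131.5/(1.007·1.02·1.21))
V_stall = √211.5 = 14.5 m/s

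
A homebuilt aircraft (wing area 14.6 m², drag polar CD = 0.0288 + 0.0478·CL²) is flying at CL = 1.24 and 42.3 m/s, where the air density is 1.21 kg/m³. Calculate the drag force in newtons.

D = 1620 N

CD = 0.0288 + 0.0478 × 1.24² = 0.1023
D = ½ρv²S·CD = ½ × 1.21 × 42.3² × 14.6 × 0.1023 = 1620 N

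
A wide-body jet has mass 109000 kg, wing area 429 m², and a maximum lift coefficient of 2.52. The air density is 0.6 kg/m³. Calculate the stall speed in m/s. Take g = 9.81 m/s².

At stall, lift equals weight: L = W = m·g = 109000 × 9.81 = 1.069×10^6 N.
From L = ½ρV²S·CL,max = W: V_stall = √(2W/(ρSCL,max)) = √(2·1.069×10^6/(0.6·429·2.52))
V_stall = √3297 = 57.4 m/s

V_stall = 57.4 m/s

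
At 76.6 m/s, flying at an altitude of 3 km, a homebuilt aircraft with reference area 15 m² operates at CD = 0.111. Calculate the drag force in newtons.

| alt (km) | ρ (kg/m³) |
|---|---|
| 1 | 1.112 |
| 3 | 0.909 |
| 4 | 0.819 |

D = 4440 N

At 3 km, from the table: ρ = 0.909 kg/m³.
Dynamic pressure q = ½ρv² = ½ × 0.909 × 76.6² = 2667 Pa.
D = q·S·CD = 2667 × 15 × 0.111 = 4440 N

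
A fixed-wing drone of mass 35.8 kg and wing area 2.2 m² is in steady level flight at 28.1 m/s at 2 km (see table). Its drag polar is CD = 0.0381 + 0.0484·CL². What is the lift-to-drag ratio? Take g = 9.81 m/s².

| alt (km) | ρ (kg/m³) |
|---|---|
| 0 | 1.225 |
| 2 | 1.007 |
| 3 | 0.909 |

At 2 km, from the table: ρ = 1.007 kg/m³.
Weight W = mg = 35.8 × 9.81 = 351.2 N; in level flight L = W.
Dynamic pressure q = 0.5 × 1.007 × 28.1² = 397.6 Pa.
CL = W/(q·S) = 351.2 / (397.6 × 2.2) = 0.4015.
CD = 0.0381 + 0.0484 × 0.4015² = 0.0459.
L/D = CL/CD = 0.4015 / 0.0459 = 8.75

L/D = 8.75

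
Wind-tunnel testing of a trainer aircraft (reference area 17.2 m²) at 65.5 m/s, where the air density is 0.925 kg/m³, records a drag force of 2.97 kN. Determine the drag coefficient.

CD = 0.087

From D = ½ρv²S·CD, rearranging gives CD = 2D/(ρv²S).
CD = 2 × 2970 / (0.925 × 65.5² × 17.2) = 0.087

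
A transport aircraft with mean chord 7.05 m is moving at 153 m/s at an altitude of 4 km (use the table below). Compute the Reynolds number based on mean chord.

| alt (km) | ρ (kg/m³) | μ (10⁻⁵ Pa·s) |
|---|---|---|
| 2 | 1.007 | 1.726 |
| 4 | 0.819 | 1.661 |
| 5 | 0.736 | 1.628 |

Re = 5.32×10^7

At 4 km, from the table: ρ = 0.819 kg/m³, μ = 1.661×10⁻⁵ Pa·s.
Re = ρ·v·c/μ = 0.819 × 153 × 7.05 / (1.661×10⁻⁵) = 5.32×10^7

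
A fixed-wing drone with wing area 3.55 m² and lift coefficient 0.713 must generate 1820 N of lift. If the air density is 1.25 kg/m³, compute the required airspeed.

v = 33.9 m/s

L = ½ρv²S·CL ⇒ v = √(2L/(ρ·S·CL))
v = √(2 × 1820 / (1.25 × 3.55 × 0.713)) = √1150 = 33.9 m/s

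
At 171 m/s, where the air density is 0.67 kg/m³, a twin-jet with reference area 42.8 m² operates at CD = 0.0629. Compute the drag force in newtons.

D = ½ρv²S·CD = ½ × 0.67 × 171² × 42.8 × 0.0629 = 26400 N ≈ 26.4 kN

D = 26400 N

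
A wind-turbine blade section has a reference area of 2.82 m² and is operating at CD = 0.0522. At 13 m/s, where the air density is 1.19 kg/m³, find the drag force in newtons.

Dynamic pressure q = ½ρv² = ½ × 1.19 × 13² = 100.6 Pa.
D = q·S·CD = 100.6 × 2.82 × 0.0522 = 14.8 N

D = 14.8 N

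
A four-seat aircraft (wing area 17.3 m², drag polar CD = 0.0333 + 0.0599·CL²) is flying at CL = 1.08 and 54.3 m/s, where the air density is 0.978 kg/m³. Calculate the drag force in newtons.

D = 2570 N

CD = 0.0333 + 0.0599 × 1.08² = 0.1032
D = ½ρv²S·CD = ½ × 0.978 × 54.3² × 17.3 × 0.1032 = 2570 N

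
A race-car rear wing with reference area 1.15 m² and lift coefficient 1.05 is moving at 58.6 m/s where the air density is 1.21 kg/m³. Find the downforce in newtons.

L = 2510 N

Dynamic pressure q = ½ρv² = ½ × 1.21 × 58.6² = 2078 Pa.
L = q·S·CL = 2078 × 1.15 × 1.05 = 2510 N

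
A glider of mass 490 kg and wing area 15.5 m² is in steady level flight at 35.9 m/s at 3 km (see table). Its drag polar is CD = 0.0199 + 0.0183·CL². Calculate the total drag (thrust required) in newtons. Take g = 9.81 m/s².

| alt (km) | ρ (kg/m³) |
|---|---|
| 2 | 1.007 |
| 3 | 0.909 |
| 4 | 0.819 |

D = 227 N

At 3 km, from the table: ρ = 0.909 kg/m³.
Weight W = mg = 490 × 9.81 = 4806.9 N; in level flight L = W.
Dynamic pressure q = 0.5 × 0.909 × 35.9² = 585.8 Pa.
Required CL = L/(qS) = 4806.9/(585.8·15.5) = 0.5294.
CD = 0.0199 + 0.0183 × 0.5294² = 0.02503.
D = q·S·CD = 585.8 × 15.5 × 0.02503 = 227.3 N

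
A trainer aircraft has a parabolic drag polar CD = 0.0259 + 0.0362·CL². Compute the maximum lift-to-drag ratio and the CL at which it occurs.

For CD = CD0 + K·CL², (L/D)max occurs at CL* = √(CD0/K) and equals 1/(2√(K·CD0)).
(L/D)max = 1/(2√(0.0362 × 0.0259)) = 1/(2 × 0.03062) = 16.3
CL* = √(0.0259/0.0362) = 0.846

(L/D)max = 16.3, at CL = 0.846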